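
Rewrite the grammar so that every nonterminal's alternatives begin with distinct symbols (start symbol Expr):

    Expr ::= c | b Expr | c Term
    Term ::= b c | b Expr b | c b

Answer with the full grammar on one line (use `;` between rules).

Expr ::= b Expr | c Expr1; Term ::= c b | b Term1; Expr1 ::= ε | Term; Term1 ::= c | Expr b

Expr has alternatives sharing prefix 'c': factor to Expr → c Expr1 with Expr1 → ε | Term.
Term has alternatives sharing prefix 'b': factor to Term → b Term1 with Term1 → c | Expr b.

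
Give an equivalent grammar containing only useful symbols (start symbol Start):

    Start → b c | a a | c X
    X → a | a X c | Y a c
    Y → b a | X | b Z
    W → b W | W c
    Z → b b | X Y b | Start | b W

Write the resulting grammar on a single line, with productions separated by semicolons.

Generating nonterminals: {Start, X, Y, Z}.
Reachable from Start after that: {Start, X, Y, Z}.
Removed useless symbols: {W} and every production mentioning them.

Start → b c | a a | c X; X → a | a X c | Y a c; Y → b a | X | b Z; Z → b b | X Y b | Start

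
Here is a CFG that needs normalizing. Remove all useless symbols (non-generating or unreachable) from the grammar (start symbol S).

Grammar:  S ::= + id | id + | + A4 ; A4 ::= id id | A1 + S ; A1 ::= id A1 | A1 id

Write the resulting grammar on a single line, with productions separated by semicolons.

S ::= + id | id + | + A4; A4 ::= id id

Generating nonterminals: {A4, S}.
Reachable from S after that: {A4, S}.
Removed useless symbols: {A1} and every production mentioning them.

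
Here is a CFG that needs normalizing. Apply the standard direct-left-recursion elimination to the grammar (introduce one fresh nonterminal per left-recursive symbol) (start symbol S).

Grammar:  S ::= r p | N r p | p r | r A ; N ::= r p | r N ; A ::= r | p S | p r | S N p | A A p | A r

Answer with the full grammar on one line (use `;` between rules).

Left recursion appears on A.
For A: α = {A p, r}, β = {r, p S, p r, S N p}. Rewrite as A → β A' and A' → α A' | ε.

S ::= r p | N r p | p r | r A; N ::= r p | r N; A ::= r A' | p S A' | p r A' | S N p A'; A' ::= A p A' | r A' | ε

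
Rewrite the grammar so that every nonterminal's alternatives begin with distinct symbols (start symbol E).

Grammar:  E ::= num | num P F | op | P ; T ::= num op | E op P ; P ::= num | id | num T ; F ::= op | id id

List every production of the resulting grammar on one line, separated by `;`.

E has alternatives sharing prefix 'num': factor to E → num E' with E' → ε | P F.
P has alternatives sharing prefix 'num': factor to P → num P' with P' → ε | T.

E ::= op | P | num E'; T ::= num op | E op P; P ::= id | num P'; F ::= op | id id; E' ::= ε | P F; P' ::= ε | T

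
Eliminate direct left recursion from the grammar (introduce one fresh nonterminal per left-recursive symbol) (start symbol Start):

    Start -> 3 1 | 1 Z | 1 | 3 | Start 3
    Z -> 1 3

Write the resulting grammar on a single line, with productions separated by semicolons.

Start -> 3 1 Start1 | 1 Z Start1 | 1 Start1 | 3 Start1; Z -> 1 3; Start1 -> 3 Start1 | epsilon

Directly left-recursive nonterminal: Start.
For Start: α = {3}, β = {3 1, 1 Z, 1, 3}. Rewrite as Start → β Start1 and Start1 → α Start1 | ε.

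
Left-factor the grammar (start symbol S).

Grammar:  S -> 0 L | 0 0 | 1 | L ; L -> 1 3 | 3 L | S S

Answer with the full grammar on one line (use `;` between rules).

S has alternatives sharing prefix '0': factor to S → 0 S' with S' → L | 0.

S -> 1 | L | 0 S'; L -> 1 3 | 3 L | S S; S' -> L | 0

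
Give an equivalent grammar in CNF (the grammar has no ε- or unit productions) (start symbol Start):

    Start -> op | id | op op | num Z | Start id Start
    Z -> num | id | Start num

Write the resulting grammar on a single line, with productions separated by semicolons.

Introduce a nonterminal for each terminal appearing in a rule of length ≥ 2: X1 → op, X2 → num, X3 → id.
Binarize each right-hand side of length ≥ 3 by chaining fresh nonterminals (Y1, Y2, …): affected rules were Start → Start X3 Start.

Start -> op | id | X1 X1 | X2 Z | Start Y1; Z -> num | id | Start X2; X1 -> op; X2 -> num; X3 -> id; Y1 -> X3 Start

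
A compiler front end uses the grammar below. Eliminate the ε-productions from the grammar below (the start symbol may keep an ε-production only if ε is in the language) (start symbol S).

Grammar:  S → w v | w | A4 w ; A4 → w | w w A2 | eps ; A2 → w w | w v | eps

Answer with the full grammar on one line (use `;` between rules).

S → w v | w | A4 w; A4 → w | w w A2 | w w; A2 → w w | w v

Nullable nonterminals: {A2, A4}.
ε ∉ L(G), so no ε-production is kept.
For each production, add variants omitting each subset of nullable occurrences: A4 → w w A2 gives w w A2 | w w.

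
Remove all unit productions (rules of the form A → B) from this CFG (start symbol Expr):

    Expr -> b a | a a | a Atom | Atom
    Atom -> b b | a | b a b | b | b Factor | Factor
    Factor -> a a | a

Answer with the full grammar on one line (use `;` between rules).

Unit pairs: Atom ⇒* {Factor}; Expr ⇒* {Atom, Factor}.
Replace each nonterminal's rules with the union of the non-unit rules of every nonterminal it unit-derives.

Expr -> b b | a | b a b | b | b Factor | a a | b a | a Atom; Atom -> b b | a | b a b | b | b Factor | a a; Factor -> a a | a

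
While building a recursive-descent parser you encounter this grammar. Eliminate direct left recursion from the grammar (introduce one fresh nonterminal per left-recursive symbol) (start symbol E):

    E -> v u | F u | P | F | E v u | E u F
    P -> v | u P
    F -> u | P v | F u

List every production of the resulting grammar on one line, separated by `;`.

E, F are directly left-recursive.
For E: α = {v u, u F}, β = {v u, F u, P, F}. Rewrite as E → β E' and E' → α E' | ε.
For F: α = {u}, β = {u, P v}. Rewrite as F → β F' and F' → α F' | ε.

E -> v u E' | F u E' | P E' | F E'; P -> v | u P; F -> u F' | P v F'; E' -> v u E' | u F E' | ε; F' -> u F' | ε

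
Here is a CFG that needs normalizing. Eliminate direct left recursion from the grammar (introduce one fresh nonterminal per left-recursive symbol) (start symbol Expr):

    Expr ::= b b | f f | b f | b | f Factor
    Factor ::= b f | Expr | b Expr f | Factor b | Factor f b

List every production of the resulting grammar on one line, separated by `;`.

Expr ::= b b | f f | b f | b | f Factor; Factor ::= b f Factor1 | Expr Factor1 | b Expr f Factor1; Factor1 ::= b Factor1 | f b Factor1 | ε

Directly left-recursive nonterminal: Factor.
For Factor: α = {b, f b}, β = {b f, Expr, b Expr f}. Rewrite as Factor → β Factor1 and Factor1 → α Factor1 | ε.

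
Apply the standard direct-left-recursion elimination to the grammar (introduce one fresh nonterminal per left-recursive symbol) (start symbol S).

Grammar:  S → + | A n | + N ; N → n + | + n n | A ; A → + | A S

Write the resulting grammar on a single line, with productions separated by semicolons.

S → + | A n | + N; N → n + | + n n | A; A → + A'; A' → S A' | ε

Left recursion appears on A.
For A: α = {S}, β = {+}. Rewrite as A → β A' and A' → α A' | ε.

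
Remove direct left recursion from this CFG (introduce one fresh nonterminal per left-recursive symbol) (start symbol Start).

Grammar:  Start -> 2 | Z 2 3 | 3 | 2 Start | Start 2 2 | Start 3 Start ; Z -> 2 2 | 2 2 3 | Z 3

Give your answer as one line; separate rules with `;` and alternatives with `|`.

Start -> 2 Start1 | Z 2 3 Start1 | 3 Start1 | 2 Start Start1; Z -> 2 2 Z1 | 2 2 3 Z1; Start1 -> 2 2 Start1 | 3 Start Start1 | epsilon; Z1 -> 3 Z1 | epsilon

Left recursion appears on Start, Z.
For Start: α = {2 2, 3 Start}, β = {2, Z 2 3, 3, 2 Start}. Rewrite as Start → β Start1 and Start1 → α Start1 | ε.
For Z: α = {3}, β = {2 2, 2 2 3}. Rewrite as Z → β Z1 and Z1 → α Z1 | ε.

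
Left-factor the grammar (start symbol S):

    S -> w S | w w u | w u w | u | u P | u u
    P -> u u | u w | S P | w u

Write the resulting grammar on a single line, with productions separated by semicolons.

S has alternatives sharing prefix 'w': factor to S → w S' with S' → S | w u | u w.
S has alternatives sharing prefix 'u': factor to S → u S'' with S'' → ε | P | u.
P has alternatives sharing prefix 'u': factor to P → u P' with P' → u | w.

S -> w S' | u S''; P -> S P | w u | u P'; S' -> S | w u | u w; S'' -> eps | P | u; P' -> u | w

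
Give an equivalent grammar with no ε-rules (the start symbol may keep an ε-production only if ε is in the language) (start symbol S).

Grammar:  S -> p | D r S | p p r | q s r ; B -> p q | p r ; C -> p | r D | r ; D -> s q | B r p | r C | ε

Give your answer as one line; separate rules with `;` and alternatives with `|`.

S -> p | D r S | r S | p p r | q s r; B -> p q | p r; C -> p | r D | r; D -> s q | B r p | r C

The nullable symbols are {D}.
ε ∉ L(G), so no ε-production is kept.
Add the nullable-subset variants: S → D r S gives D r S | r S. C → r D gives r D | r.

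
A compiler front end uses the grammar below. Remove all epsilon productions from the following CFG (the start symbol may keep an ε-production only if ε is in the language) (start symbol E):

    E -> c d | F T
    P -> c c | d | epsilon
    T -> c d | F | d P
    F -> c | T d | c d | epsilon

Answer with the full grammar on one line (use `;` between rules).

E -> c d | F T | F | T | epsilon; P -> c c | d; T -> c d | F | d P | d; F -> c | T d | d | c d

Nullable nonterminals: {E, F, P, T}.
ε ∈ L(G) since E is nullable, so keep E → ε.
Expand every rule over subsets of its nullable positions: E → F T gives F T | F | T. T → d P gives d P | d. F → T d gives T d | d.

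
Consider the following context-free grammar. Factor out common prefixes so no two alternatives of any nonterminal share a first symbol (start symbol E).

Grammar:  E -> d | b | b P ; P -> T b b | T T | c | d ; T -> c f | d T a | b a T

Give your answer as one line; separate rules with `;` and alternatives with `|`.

E -> d | b E'; P -> c | d | T P'; T -> c f | d T a | b a T; E' -> ε | P; P' -> b b | T

E has alternatives sharing prefix 'b': factor to E → b E' with E' → ε | P.
P has alternatives sharing prefix 'T': factor to P → T P' with P' → b b | T.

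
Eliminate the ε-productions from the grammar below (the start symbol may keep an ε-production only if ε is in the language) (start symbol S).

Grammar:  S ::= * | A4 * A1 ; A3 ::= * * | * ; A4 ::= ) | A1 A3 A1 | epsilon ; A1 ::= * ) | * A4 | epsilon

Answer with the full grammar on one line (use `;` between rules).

Nullable nonterminals: {A1, A4}.
ε ∉ L(G), so no ε-production is kept.
For each production, add variants omitting each subset of nullable occurrences: S → A4 * A1 gives A4 * A1 | A4 * | * A1. A4 → A1 A3 A1 gives A1 A3 A1 | A1 A3 | A3 A1 | A3. A1 → * A4 gives * A4 | *.

S ::= * | A4 * A1 | A4 * | * A1; A3 ::= * * | *; A4 ::= ) | A1 A3 A1 | A1 A3 | A3 A1 | A3; A1 ::= * ) | * A4 | *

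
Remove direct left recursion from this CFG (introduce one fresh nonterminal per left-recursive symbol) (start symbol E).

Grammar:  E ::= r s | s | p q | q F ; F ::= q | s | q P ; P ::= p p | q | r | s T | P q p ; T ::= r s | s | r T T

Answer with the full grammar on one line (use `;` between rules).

Directly left-recursive nonterminal: P.
For P: α = {q p}, β = {p p, q, r, s T}. Rewrite as P → β P' and P' → α P' | ε.

E ::= r s | s | p q | q F; F ::= q | s | q P; P ::= p p P' | q P' | r P' | s T P'; T ::= r s | s | r T T; P' ::= q p P' | ε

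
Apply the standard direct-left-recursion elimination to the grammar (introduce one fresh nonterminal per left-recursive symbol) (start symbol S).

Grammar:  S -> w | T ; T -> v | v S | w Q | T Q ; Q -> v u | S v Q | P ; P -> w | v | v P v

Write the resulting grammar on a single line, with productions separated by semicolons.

S -> w | T; T -> v T' | v S T' | w Q T'; Q -> v u | S v Q | P; P -> w | v | v P v; T' -> Q T' | eps

T is directly left-recursive.
For T: α = {Q}, β = {v, v S, w Q}. Rewrite as T → β T' and T' → α T' | ε.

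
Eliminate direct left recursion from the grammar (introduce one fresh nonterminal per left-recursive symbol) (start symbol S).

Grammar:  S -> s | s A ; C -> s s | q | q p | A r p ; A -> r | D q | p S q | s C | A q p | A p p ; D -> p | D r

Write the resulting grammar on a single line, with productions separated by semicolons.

S -> s | s A; C -> s s | q | q p | A r p; A -> r A' | D q A' | p S q A' | s C A'; D -> p D'; A' -> q p A' | p p A' | epsilon; D' -> r D' | epsilon

Left recursion appears on A, D.
For A: α = {q p, p p}, β = {r, D q, p S q, s C}. Rewrite as A → β A' and A' → α A' | ε.
For D: α = {r}, β = {p}. Rewrite as D → β D' and D' → α D' | ε.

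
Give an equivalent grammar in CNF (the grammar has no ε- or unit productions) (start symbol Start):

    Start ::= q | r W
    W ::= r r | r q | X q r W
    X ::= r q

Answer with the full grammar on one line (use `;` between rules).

Introduce a nonterminal for each terminal appearing in a rule of length ≥ 2: X1 → r, X2 → q.
Binarize each right-hand side of length ≥ 3 by chaining fresh nonterminals (Y1, Y2, …): affected rules were W → X X2 X1 W.

Start ::= q | X1 W; W ::= X1 X1 | X1 X2 | X Y1; X ::= X1 X2; X1 ::= r; X2 ::= q; Y1 ::= X2 Y2; Y2 ::= X1 W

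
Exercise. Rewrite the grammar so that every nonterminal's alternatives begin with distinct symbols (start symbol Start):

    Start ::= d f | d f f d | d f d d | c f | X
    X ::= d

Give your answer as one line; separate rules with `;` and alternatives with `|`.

Start has alternatives sharing prefix 'd f': factor to Start → d f Start1 with Start1 → ε | f d | d d.

Start ::= c f | X | d f Start1; X ::= d; Start1 ::= ε | f d | d d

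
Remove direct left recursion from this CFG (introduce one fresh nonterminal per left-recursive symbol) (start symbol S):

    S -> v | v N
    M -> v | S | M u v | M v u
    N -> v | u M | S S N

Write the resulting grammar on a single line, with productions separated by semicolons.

Left recursion appears on M.
For M: α = {u v, v u}, β = {v, S}. Rewrite as M → β M' and M' → α M' | ε.

S -> v | v N; M -> v M' | S M'; N -> v | u M | S S N; M' -> u v M' | v u M' | eps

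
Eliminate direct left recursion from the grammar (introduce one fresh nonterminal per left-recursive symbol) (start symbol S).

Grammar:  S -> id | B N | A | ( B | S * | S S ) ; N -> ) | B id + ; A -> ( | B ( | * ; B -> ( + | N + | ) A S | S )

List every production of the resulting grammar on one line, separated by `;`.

Directly left-recursive nonterminal: S.
For S: α = {*, S )}, β = {id, B N, A, ( B}. Rewrite as S → β S' and S' → α S' | ε.

S -> id S' | B N S' | A S' | ( B S'; N -> ) | B id +; A -> ( | B ( | *; B -> ( + | N + | ) A S | S ); S' -> * S' | S ) S' | eps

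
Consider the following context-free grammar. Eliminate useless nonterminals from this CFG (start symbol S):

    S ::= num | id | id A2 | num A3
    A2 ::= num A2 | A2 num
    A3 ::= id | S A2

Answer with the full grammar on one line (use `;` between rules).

S ::= num | id | num A3; A3 ::= id

Generating nonterminals: {A3, S}.
Reachable from S after that: {A3, S}.
Removed useless symbols: {A2} and every production mentioning them.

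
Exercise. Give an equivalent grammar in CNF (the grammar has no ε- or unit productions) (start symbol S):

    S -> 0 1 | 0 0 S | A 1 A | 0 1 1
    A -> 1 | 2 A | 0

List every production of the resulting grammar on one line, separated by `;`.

S -> X1 X2 | X1 Y1 | A Y2 | X1 Y3; A -> 1 | X3 A | 0; X1 -> 0; X2 -> 1; X3 -> 2; Y1 -> X1 S; Y2 -> X2 A; Y3 -> X2 X2

Introduce a nonterminal for each terminal appearing in a rule of length ≥ 2: X1 → 0, X2 → 1, X3 → 2.
Binarize each right-hand side of length ≥ 3 by chaining fresh nonterminals (Y1, Y2, …): affected rules were S → X1 X1 S; S → A X2 A; S → X1 X2 X2.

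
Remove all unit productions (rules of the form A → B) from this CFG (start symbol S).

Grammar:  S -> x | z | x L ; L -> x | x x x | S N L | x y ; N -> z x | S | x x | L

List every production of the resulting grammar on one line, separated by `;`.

Unit pairs: N ⇒* {L, S}.
For every A with A ⇒* B via unit rules, add B's non-unit alternatives to A; then delete every rule of the form X → Y.

S -> x | z | x L; L -> x | x x x | S N L | x y; N -> x | x x x | S N L | x y | z | x L | z x | x x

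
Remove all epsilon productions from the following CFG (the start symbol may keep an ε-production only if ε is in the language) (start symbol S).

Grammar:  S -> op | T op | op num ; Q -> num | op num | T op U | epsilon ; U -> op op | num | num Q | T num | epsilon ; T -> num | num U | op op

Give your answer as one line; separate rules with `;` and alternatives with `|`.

S -> op | T op | op num; Q -> num | op num | T op U | T op; U -> op op | num | num Q | T num; T -> num | num U | op op

Nullable set = {Q, U}.
ε ∉ L(G), so no ε-production is kept.
Expand every rule over subsets of its nullable positions: Q → T op U gives T op U | T op.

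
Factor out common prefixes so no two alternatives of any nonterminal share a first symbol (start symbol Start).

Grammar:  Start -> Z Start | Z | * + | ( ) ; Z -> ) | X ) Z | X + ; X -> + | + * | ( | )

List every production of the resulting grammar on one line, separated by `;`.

Start has alternatives sharing prefix 'Z': factor to Start → Z Start1 with Start1 → Start | ε.
Z has alternatives sharing prefix 'X': factor to Z → X Z1 with Z1 → ) Z | +.
X has alternatives sharing prefix '+': factor to X → + X1 with X1 → ε | *.

Start -> * + | ( ) | Z Start1; Z -> ) | X Z1; X -> ( | ) | + X1; Start1 -> Start | ε; Z1 -> ) Z | +; X1 -> ε | *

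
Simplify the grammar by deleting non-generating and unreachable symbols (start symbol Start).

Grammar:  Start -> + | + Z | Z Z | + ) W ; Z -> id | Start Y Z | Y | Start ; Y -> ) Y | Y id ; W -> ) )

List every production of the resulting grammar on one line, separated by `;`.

Generating nonterminals: {Start, W, Z}.
Reachable from Start after that: {Start, W, Z}.
Removed useless symbols: {Y} and every production mentioning them.

Start -> + | + Z | Z Z | + ) W; Z -> id | Start; W -> ) )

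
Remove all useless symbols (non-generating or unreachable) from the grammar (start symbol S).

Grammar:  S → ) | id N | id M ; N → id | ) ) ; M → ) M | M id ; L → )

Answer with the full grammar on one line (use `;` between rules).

S → ) | id N; N → id | ) )

Generating nonterminals: {L, N, S}.
Reachable from S after that: {N, S}.
Removed useless symbols: {L, M} and every production mentioning them.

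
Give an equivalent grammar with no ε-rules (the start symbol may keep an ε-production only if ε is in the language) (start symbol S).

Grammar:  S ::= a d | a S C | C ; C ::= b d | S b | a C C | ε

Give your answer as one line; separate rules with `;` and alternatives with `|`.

S ::= a d | a S C | a S | a C | a | C | ε; C ::= b d | S b | b | a C C | a C | a

Nullable set = {C, S}.
ε ∈ L(G) since S is nullable, so keep S → ε.
Expand every rule over subsets of its nullable positions: S → a S C gives a S C | a S | a C | a. C → S b gives S b | b. C → a C C gives a C C | a C | a.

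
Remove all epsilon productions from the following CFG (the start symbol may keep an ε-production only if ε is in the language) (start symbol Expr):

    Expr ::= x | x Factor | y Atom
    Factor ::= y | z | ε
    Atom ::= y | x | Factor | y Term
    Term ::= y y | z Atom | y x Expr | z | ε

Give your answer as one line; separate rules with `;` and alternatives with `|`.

The nullable symbols are {Atom, Factor, Term}.
ε ∉ L(G), so no ε-production is kept.
For each production, add variants omitting each subset of nullable occurrences: Expr → y Atom gives y Atom | y. Term → z Atom gives z Atom | z.

Expr ::= x | x Factor | y Atom | y; Factor ::= y | z; Atom ::= y | x | Factor | y Term; Term ::= y y | z Atom | z | y x Expr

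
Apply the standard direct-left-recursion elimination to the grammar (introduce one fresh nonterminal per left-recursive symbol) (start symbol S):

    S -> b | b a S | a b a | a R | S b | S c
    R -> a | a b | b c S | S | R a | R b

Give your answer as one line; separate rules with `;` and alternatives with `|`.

S, R are directly left-recursive.
For S: α = {b, c}, β = {b, b a S, a b a, a R}. Rewrite as S → β S' and S' → α S' | ε.
For R: α = {a, b}, β = {a, a b, b c S, S}. Rewrite as R → β R' and R' → α R' | ε.

S -> b S' | b a S S' | a b a S' | a R S'; R -> a R' | a b R' | b c S R' | S R'; S' -> b S' | c S' | ε; R' -> a R' | b R' | ε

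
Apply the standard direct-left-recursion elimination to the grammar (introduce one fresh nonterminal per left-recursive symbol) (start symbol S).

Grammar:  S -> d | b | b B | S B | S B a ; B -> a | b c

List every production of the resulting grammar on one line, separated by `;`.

Left recursion appears on S.
For S: α = {B, B a}, β = {d, b, b B}. Rewrite as S → β S' and S' → α S' | ε.

S -> d S' | b S' | b B S'; B -> a | b c; S' -> B S' | B a S' | eps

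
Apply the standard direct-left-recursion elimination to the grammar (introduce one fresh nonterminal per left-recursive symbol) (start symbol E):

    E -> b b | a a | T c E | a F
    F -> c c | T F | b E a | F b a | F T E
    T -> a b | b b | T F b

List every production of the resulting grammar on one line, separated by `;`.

F, T are directly left-recursive.
For F: α = {b a, T E}, β = {c c, T F, b E a}. Rewrite as F → β F' and F' → α F' | ε.
For T: α = {F b}, β = {a b, b b}. Rewrite as T → β T' and T' → α T' | ε.

E -> b b | a a | T c E | a F; F -> c c F' | T F F' | b E a F'; T -> a b T' | b b T'; F' -> b a F' | T E F' | ε; T' -> F b T' | ε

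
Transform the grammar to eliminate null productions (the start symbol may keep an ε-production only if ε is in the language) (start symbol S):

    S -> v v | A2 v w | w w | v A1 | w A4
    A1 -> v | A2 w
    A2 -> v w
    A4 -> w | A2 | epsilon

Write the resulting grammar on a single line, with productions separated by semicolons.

The nullable symbols are {A4}.
ε ∉ L(G), so no ε-production is kept.
Add the nullable-subset variants: S → w A4 gives w A4 | w.

S -> v v | A2 v w | w w | v A1 | w A4 | w; A1 -> v | A2 w; A2 -> v w; A4 -> w | A2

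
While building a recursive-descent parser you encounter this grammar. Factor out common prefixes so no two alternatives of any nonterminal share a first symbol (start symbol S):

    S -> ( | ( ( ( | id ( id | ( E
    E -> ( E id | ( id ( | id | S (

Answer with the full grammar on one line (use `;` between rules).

S -> id ( id | ( S'; E -> id | S ( | ( E'; S' -> ε | ( ( | E; E' -> E id | id (

S has alternatives sharing prefix '(': factor to S → ( S' with S' → ε | ( ( | E.
E has alternatives sharing prefix '(': factor to E → ( E' with E' → E id | id (.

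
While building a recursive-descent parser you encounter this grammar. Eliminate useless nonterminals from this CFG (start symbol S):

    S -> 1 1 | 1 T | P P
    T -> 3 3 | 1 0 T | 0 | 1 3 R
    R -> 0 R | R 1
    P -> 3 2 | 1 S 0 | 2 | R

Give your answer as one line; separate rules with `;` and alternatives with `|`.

Generating nonterminals: {P, S, T}.
Reachable from S after that: {P, S, T}.
Removed useless symbols: {R} and every production mentioning them.

S -> 1 1 | 1 T | P P; T -> 3 3 | 1 0 T | 0; P -> 3 2 | 1 S 0 | 2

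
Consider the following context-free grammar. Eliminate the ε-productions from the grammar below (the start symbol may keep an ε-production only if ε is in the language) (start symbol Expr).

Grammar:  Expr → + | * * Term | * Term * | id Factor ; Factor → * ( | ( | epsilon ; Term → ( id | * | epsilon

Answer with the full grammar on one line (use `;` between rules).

Expr → + | * * Term | * * | * Term * | id Factor | id; Factor → * ( | (; Term → ( id | *

Nullable set = {Factor, Term}.
ε ∉ L(G), so no ε-production is kept.
Add the nullable-subset variants: Expr → * * Term gives * * Term | * *. Expr → id Factor gives id Factor | id.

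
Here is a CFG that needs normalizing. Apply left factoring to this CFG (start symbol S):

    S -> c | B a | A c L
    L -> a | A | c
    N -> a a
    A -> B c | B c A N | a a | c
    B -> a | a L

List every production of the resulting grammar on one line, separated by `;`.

A has alternatives sharing prefix 'B c': factor to A → B c A' with A' → ε | A N.
B has alternatives sharing prefix 'a': factor to B → a B' with B' → ε | L.

S -> c | B a | A c L; L -> a | A | c; N -> a a; A -> a a | c | B c A'; B -> a B'; A' -> ε | A N; B' -> ε | L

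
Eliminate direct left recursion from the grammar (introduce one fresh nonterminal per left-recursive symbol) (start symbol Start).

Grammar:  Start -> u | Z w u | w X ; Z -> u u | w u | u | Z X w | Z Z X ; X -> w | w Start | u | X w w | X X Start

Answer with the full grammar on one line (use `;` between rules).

Directly left-recursive nonterminals: Z, X.
For Z: α = {X w, Z X}, β = {u u, w u, u}. Rewrite as Z → β Z1 and Z1 → α Z1 | ε.
For X: α = {w w, X Start}, β = {w, w Start, u}. Rewrite as X → β X1 and X1 → α X1 | ε.

Start -> u | Z w u | w X; Z -> u u Z1 | w u Z1 | u Z1; X -> w X1 | w Start X1 | u X1; Z1 -> X w Z1 | Z X Z1 | ε; X1 -> w w X1 | X Start X1 | ε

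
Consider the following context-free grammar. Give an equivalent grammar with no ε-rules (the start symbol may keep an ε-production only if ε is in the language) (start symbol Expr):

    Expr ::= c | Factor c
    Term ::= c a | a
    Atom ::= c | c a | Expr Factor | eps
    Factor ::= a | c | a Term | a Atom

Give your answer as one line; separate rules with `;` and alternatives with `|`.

The nullable symbols are {Atom}.
ε ∉ L(G), so no ε-production is kept.

Expr ::= c | Factor c; Term ::= c a | a; Atom ::= c | c a | Expr Factor; Factor ::= a | c | a Term | a Atom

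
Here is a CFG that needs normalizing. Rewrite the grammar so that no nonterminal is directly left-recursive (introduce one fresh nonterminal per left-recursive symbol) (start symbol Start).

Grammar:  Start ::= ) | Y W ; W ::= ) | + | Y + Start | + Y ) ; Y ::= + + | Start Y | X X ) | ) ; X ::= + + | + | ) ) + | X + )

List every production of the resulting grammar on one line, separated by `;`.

Start ::= ) | Y W; W ::= ) | + | Y + Start | + Y ); Y ::= + + | Start Y | X X ) | ); X ::= + + X1 | + X1 | ) ) + X1; X1 ::= + ) X1 | epsilon

X is directly left-recursive.
For X: α = {+ )}, β = {+ +, +, ) ) +}. Rewrite as X → β X1 and X1 → α X1 | ε.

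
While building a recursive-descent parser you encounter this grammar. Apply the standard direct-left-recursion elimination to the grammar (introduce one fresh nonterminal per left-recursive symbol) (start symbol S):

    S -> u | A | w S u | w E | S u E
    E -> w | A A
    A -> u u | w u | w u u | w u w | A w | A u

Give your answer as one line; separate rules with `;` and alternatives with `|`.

S -> u S' | A S' | w S u S' | w E S'; E -> w | A A; A -> u u A' | w u A' | w u u A' | w u w A'; S' -> u E S' | eps; A' -> w A' | u A' | eps

S, A are directly left-recursive.
For S: α = {u E}, β = {u, A, w S u, w E}. Rewrite as S → β S' and S' → α S' | ε.
For A: α = {w, u}, β = {u u, w u, w u u, w u w}. Rewrite as A → β A' and A' → α A' | ε.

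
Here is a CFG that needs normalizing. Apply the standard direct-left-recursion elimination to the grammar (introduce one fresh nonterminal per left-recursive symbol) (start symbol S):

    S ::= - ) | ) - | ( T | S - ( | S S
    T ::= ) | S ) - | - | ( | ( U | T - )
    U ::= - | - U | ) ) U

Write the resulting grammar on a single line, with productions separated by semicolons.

S ::= - ) S' | ) - S' | ( T S'; T ::= ) T' | S ) - T' | - T' | ( T' | ( U T'; U ::= - | - U | ) ) U; S' ::= - ( S' | S S' | ε; T' ::= - ) T' | ε

Directly left-recursive nonterminals: S, T.
For S: α = {- (, S}, β = {- ), ) -, ( T}. Rewrite as S → β S' and S' → α S' | ε.
For T: α = {- )}, β = {), S ) -, -, (, ( U}. Rewrite as T → β T' and T' → α T' | ε.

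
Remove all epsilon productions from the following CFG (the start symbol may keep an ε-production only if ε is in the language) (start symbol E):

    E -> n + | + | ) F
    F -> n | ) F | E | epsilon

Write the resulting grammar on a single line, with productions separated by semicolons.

Nullable set = {F}.
ε ∉ L(G), so no ε-production is kept.
Add the nullable-subset variants: E → ) F gives ) F | ). F → ) F gives ) F | ).

E -> n + | + | ) F | ); F -> n | ) F | ) | E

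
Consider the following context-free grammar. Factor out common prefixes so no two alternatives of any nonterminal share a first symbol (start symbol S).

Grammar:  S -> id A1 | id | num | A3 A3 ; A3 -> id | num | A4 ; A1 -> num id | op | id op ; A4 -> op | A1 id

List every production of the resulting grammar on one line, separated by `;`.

S has alternatives sharing prefix 'id': factor to S → id S' with S' → A1 | ε.

S -> num | A3 A3 | id S'; A3 -> id | num | A4; A1 -> num id | op | id op; A4 -> op | A1 id; S' -> A1 | ε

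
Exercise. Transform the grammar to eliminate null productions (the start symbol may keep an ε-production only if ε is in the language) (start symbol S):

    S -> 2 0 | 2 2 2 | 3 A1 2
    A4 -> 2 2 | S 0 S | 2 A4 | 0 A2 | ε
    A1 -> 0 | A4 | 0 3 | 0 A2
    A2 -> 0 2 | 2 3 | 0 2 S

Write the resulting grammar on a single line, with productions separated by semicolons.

The nullable symbols are {A1, A4}.
ε ∉ L(G), so no ε-production is kept.
For each production, add variants omitting each subset of nullable occurrences: S → 3 A1 2 gives 3 A1 2 | 3 2. A4 → 2 A4 gives 2 A4 | 2.

S -> 2 0 | 2 2 2 | 3 A1 2 | 3 2; A4 -> 2 2 | S 0 S | 2 A4 | 2 | 0 A2; A1 -> 0 | A4 | 0 3 | 0 A2; A2 -> 0 2 | 2 3 | 0 2 S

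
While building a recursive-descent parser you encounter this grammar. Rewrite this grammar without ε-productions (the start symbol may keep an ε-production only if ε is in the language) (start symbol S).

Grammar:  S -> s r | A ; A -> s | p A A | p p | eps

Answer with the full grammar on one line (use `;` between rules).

The nullable symbols are {A, S}.
ε ∈ L(G) since S is nullable, so keep S → ε.
Add the nullable-subset variants: A → p A A gives p A A | p A | p.

S -> s r | A | ε; A -> s | p A A | p A | p | p p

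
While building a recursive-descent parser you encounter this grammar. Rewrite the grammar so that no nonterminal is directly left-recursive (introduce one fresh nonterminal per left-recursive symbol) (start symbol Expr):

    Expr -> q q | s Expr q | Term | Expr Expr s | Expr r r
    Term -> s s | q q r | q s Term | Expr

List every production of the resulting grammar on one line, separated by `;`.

Expr -> q q Expr1 | s Expr q Expr1 | Term Expr1; Term -> s s | q q r | q s Term | Expr; Expr1 -> Expr s Expr1 | r r Expr1 | ε

Directly left-recursive nonterminal: Expr.
For Expr: α = {Expr s, r r}, β = {q q, s Expr q, Term}. Rewrite as Expr → β Expr1 and Expr1 → α Expr1 | ε.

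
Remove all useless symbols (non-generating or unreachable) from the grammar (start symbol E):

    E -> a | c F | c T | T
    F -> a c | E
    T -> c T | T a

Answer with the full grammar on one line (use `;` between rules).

Generating nonterminals: {E, F}.
Reachable from E after that: {E, F}.
Removed useless symbols: {T} and every production mentioning them.

E -> a | c F; F -> a c | E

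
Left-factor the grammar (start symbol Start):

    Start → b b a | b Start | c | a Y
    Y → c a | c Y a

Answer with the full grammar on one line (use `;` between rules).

Start → c | a Y | b Start1; Y → c Y1; Start1 → b a | Start; Y1 → a | Y a

Start has alternatives sharing prefix 'b': factor to Start → b Start1 with Start1 → b a | Start.
Y has alternatives sharing prefix 'c': factor to Y → c Y1 with Y1 → a | Y a.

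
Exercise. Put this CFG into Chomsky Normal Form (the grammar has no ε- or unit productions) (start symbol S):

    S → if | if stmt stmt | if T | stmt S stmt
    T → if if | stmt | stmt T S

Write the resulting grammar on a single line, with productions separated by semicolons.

Introduce a nonterminal for each terminal appearing in a rule of length ≥ 2: X1 → if, X2 → stmt.
Binarize each right-hand side of length ≥ 3 by chaining fresh nonterminals (Y1, Y2, …): affected rules were S → X1 X2 X2; S → X2 S X2; T → X2 T S.

S → if | X1 Y1 | X1 T | X2 Y2; T → X1 X1 | stmt | X2 Y3; X1 → if; X2 → stmt; Y1 → X2 X2; Y2 → S X2; Y3 → T S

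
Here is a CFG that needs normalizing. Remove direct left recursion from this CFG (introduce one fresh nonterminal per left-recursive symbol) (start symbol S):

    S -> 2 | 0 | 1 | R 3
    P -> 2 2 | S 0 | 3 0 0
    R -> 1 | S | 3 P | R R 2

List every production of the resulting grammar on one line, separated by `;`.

S -> 2 | 0 | 1 | R 3; P -> 2 2 | S 0 | 3 0 0; R -> 1 R' | S R' | 3 P R'; R' -> R 2 R' | ε

R is directly left-recursive.
For R: α = {R 2}, β = {1, S, 3 P}. Rewrite as R → β R' and R' → α R' | ε.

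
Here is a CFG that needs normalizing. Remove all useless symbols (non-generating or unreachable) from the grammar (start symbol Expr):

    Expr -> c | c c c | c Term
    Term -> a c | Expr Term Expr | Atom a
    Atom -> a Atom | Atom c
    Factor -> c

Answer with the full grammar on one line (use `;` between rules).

Generating nonterminals: {Expr, Factor, Term}.
Reachable from Expr after that: {Expr, Term}.
Removed useless symbols: {Atom, Factor} and every production mentioning them.

Expr -> c | c c c | c Term; Term -> a c | Expr Term Expr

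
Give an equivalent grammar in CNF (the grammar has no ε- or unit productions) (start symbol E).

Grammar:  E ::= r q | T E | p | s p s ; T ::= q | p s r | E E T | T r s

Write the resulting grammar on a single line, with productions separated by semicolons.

Introduce a nonterminal for each terminal appearing in a rule of length ≥ 2: X1 → r, X2 → q, X3 → s, X4 → p.
Binarize each right-hand side of length ≥ 3 by chaining fresh nonterminals (Y1, Y2, …): affected rules were E → X3 X4 X3; T → X4 X3 X1; T → E E T; T → T X1 X3.

E ::= X1 X2 | T E | p | X3 Y1; T ::= q | X4 Y2 | E Y3 | T Y4; X1 ::= r; X2 ::= q; X3 ::= s; X4 ::= p; Y1 ::= X4 X3; Y2 ::= X3 X1; Y3 ::= E T; Y4 ::= X1 X3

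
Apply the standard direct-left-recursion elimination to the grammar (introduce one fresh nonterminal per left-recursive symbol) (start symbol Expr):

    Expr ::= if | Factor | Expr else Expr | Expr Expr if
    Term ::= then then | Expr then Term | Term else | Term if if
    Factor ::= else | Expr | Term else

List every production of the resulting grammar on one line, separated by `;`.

Directly left-recursive nonterminals: Expr, Term.
For Expr: α = {else Expr, Expr if}, β = {if, Factor}. Rewrite as Expr → β Expr1 and Expr1 → α Expr1 | ε.
For Term: α = {else, if if}, β = {then then, Expr then Term}. Rewrite as Term → β Term1 and Term1 → α Term1 | ε.

Expr ::= if Expr1 | Factor Expr1; Term ::= then then Term1 | Expr then Term Term1; Factor ::= else | Expr | Term else; Expr1 ::= else Expr Expr1 | Expr if Expr1 | eps; Term1 ::= else Term1 | if if Term1 | eps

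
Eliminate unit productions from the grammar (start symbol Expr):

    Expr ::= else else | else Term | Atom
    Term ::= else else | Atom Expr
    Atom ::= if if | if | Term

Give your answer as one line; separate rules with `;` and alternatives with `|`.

Unit pairs: Atom ⇒* {Term}; Expr ⇒* {Atom, Term}.
For each unit pair (A, B), copy every non-unit production of B to A, then drop all unit productions.

Expr ::= else else | Atom Expr | if if | if | else Term; Term ::= else else | Atom Expr; Atom ::= else else | Atom Expr | if if | if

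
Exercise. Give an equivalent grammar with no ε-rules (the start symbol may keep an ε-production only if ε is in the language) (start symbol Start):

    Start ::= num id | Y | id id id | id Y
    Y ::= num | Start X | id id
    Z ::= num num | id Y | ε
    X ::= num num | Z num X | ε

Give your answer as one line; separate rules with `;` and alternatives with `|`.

Start ::= num id | Y | id id id | id Y; Y ::= num | Start X | Start | id id; Z ::= num num | id Y; X ::= num num | Z num X | Z num | num X | num

Nullable set = {X, Z}.
ε ∉ L(G), so no ε-production is kept.
Add the nullable-subset variants: Y → Start X gives Start X | Start. X → Z num X gives Z num X | Z num | num X | num.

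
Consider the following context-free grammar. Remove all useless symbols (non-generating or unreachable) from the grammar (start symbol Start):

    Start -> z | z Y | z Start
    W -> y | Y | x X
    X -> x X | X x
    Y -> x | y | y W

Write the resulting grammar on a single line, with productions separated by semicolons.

Generating nonterminals: {Start, W, Y}.
Reachable from Start after that: {Start, W, Y}.
Removed useless symbols: {X} and every production mentioning them.

Start -> z | z Y | z Start; W -> y | Y; Y -> x | y | y W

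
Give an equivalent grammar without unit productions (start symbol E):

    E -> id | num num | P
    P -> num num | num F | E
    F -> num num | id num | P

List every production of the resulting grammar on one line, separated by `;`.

E -> id | num num | num F; P -> id | num num | num F; F -> id | num num | id num | num F

Unit pairs: E ⇒* {P}; F ⇒* {E, P}; P ⇒* {E}.
For every A with A ⇒* B via unit rules, add B's non-unit alternatives to A; then delete every rule of the form X → Y.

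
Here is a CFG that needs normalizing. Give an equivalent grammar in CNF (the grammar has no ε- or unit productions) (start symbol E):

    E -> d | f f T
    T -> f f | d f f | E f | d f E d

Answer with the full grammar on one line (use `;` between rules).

E -> d | X1 Y1; T -> X1 X1 | X2 Y2 | E X1 | X2 Y3; X1 -> f; X2 -> d; Y1 -> X1 T; Y2 -> X1 X1; Y3 -> X1 Y4; Y4 -> E X2

Introduce a nonterminal for each terminal appearing in a rule of length ≥ 2: X1 → f, X2 → d.
Binarize each right-hand side of length ≥ 3 by chaining fresh nonterminals (Y1, Y2, …): affected rules were E → X1 X1 T; T → X2 X1 X1; T → X2 X1 E X2.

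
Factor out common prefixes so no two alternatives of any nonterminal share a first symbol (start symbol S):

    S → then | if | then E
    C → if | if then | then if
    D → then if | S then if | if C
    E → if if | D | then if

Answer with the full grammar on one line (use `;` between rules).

S → if | then S'; C → then if | if C'; D → then if | S then if | if C; E → if if | D | then if; S' → ε | E; C' → ε | then

S has alternatives sharing prefix 'then': factor to S → then S' with S' → ε | E.
C has alternatives sharing prefix 'if': factor to C → if C' with C' → ε | then.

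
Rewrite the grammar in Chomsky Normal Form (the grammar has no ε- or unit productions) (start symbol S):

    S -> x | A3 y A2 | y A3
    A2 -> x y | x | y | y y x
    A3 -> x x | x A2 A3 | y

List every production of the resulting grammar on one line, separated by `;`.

S -> x | A3 Y1 | X1 A3; A2 -> X2 X1 | x | y | X1 Y2; A3 -> X2 X2 | X2 Y3 | y; X1 -> y; X2 -> x; Y1 -> X1 A2; Y2 -> X1 X2; Y3 -> A2 A3

Introduce a nonterminal for each terminal appearing in a rule of length ≥ 2: X1 → y, X2 → x.
Binarize each right-hand side of length ≥ 3 by chaining fresh nonterminals (Y1, Y2, …): affected rules were S → A3 X1 A2; A2 → X1 X1 X2; A3 → X2 A2 A3.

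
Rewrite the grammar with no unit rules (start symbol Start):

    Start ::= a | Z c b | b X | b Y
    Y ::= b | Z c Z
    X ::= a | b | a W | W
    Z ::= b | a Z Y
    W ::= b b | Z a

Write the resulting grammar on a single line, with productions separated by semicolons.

Start ::= a | Z c b | b X | b Y; Y ::= b | Z c Z; X ::= a | b | a W | b b | Z a; Z ::= b | a Z Y; W ::= b b | Z a

Unit pairs: X ⇒* {W}.
For every A with A ⇒* B via unit rules, add B's non-unit alternatives to A; then delete every rule of the form X → Y.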